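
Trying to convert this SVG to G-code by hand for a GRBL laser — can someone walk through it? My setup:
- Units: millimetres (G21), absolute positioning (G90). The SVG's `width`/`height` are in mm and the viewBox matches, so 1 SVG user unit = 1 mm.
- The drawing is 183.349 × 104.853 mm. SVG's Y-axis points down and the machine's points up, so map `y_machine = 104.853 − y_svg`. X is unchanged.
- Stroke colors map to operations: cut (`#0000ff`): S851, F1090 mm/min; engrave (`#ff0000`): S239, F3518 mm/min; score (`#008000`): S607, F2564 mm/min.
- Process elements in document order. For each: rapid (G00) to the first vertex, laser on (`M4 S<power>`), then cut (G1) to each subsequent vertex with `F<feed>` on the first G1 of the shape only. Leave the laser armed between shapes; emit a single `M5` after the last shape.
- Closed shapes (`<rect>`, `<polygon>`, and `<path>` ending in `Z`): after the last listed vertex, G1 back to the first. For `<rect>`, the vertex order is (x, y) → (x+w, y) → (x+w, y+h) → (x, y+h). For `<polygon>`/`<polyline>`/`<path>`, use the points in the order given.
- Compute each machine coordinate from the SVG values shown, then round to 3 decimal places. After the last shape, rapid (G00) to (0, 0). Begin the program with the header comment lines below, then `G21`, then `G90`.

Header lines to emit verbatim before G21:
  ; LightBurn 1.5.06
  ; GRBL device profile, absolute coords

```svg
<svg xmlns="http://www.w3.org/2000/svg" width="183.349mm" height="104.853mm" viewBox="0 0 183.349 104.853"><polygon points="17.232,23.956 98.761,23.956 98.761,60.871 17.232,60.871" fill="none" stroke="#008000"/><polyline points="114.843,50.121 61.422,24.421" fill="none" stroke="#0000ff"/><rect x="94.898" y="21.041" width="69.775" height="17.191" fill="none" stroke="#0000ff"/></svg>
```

; LightBurn 1.5.06
; GRBL device profile, absolute coords
G21
G90
G00 X17.232 Y80.897
M4 S607
G1 X98.761 Y80.897 F2564
G1 X98.761 Y43.982
G1 X17.232 Y43.982
G1 X17.232 Y80.897
G00 X114.843 Y54.732
M4 S851
G1 X61.422 Y80.432 F1090
G00 X94.898 Y83.812
M4 S851
G1 X164.673 Y83.812 F1090
G1 X164.673 Y66.621
G1 X94.898 Y66.621
G1 X94.898 Y83.812
M5
G00 X0.000 Y0.000

Since the viewBox matches the mm dimensions, user units are millimetres directly. The only transform is the Y-flip y_m = 104.853 − y_svg.

Shape 1 is a rectangle drawn with `<polygon>`. Its stroke #008000 means score at S607, F2564. After flipping Y the toolpath is (17.232,80.897) → (98.761,80.897) → (98.761,43.982) → (17.232,43.982) → (17.232,80.897), returning to the start.

Shape 2 is a line segment drawn with `<polyline>`. Its stroke #0000ff means cut at S851, F1090. After flipping Y the toolpath is (114.843,54.732) → (61.422,80.432).

Shape 3 is a rectangle drawn with `<rect>`. Its stroke #0000ff means cut at S851, F1090. After flipping Y the toolpath is (94.898,83.812) → (164.673,83.812) → (164.673,66.621) → (94.898,66.621) → (94.898,83.812), returning to the start.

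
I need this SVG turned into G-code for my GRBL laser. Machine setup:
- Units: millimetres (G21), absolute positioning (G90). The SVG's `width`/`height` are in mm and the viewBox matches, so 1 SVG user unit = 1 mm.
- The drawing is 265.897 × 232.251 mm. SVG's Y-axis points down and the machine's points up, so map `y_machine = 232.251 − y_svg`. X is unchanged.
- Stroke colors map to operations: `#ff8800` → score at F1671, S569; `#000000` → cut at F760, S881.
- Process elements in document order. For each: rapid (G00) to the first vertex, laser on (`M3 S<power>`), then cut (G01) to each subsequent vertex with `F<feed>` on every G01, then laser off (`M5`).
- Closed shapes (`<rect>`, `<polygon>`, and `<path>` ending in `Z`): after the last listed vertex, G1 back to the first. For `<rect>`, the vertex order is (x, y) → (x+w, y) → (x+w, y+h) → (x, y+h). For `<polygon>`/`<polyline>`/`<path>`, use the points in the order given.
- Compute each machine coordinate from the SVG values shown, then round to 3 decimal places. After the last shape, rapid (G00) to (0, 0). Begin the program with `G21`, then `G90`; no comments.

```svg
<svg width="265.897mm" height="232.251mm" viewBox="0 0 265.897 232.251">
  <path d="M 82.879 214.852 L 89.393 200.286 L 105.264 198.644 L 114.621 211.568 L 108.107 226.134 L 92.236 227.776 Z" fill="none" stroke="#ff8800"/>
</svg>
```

viewBox `0 0 265.897 232.251` with mm width/height → 1 unit = 1 mm. Flip: y_m = 232.251 − y_svg.

**Shape 1** — `<path>` regular polygon, stroke `#ff8800` → score (S569, F1671). Machine vertices: (82.879,17.399) → (89.393,31.965) → (105.264,33.607) → (114.621,20.683) → (108.107,6.117) → (92.236,4.475) → (82.879,17.399). Closed: final G1 returns to the first vertex.

G21
G90
G00 X82.879 Y17.399
M3 S569
G01 X89.393 Y31.965 F1671
G01 X105.264 Y33.607 F1671
G01 X114.621 Y20.683 F1671
G01 X108.107 Y6.117 F1671
G01 X92.236 Y4.475 F1671
G01 X82.879 Y17.399 F1671
M5
G00 X0.000 Y0.000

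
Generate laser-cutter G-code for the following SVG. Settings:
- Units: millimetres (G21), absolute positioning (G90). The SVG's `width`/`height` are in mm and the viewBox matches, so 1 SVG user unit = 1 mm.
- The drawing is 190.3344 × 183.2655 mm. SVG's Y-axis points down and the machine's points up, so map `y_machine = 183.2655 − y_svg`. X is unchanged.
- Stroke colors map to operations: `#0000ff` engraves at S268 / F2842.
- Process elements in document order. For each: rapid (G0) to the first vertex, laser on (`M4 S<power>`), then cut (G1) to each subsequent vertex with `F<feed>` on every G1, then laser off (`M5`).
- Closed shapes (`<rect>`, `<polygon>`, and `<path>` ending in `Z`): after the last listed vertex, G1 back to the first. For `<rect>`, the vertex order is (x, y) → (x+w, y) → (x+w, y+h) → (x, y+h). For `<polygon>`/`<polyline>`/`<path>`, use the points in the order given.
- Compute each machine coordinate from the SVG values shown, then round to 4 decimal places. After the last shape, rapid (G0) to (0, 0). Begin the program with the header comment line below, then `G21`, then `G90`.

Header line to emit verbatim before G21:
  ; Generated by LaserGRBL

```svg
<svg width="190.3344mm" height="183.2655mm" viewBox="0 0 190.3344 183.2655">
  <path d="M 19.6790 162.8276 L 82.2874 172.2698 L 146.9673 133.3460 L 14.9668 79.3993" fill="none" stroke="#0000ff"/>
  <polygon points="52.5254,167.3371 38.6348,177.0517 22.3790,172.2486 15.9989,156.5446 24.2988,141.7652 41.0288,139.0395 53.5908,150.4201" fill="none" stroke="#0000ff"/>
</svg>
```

; Generated by LaserGRBL
G21
G90
G0 X19.6790 Y20.4379
M4 S268
G1 X82.2874 Y10.9957 F2842
G1 X146.9673 Y49.9195 F2842
G1 X14.9668 Y103.8662 F2842
M5
G0 X52.5254 Y15.9284
M4 S268
G1 X38.6348 Y6.2138 F2842
G1 X22.3790 Y11.0169 F2842
G1 X15.9989 Y26.7209 F2842
G1 X24.2988 Y41.5003 F2842
G1 X41.0288 Y44.2260 F2842
G1 X53.5908 Y32.8454 F2842
G1 X52.5254 Y15.9284 F2842
M5
G0 X0.0000 Y0.0000

1 u = 1 mm; y_m = 183.2655 − y.

[1] `<path>` open polyline, #0000ff→engrave S268 F2842: (19.6790,20.4379) → (82.2874,10.9957) → (146.9673,49.9195) → (14.9668,103.8662)

[2] `<polygon>` regular polygon, #0000ff→engrave S268 F2842: (52.5254,15.9284) → (38.6348,6.2138) → (22.3790,11.0169) → (15.9989,26.7209) → (24.2988,41.5003) → (41.0288,44.2260) → (53.5908,32.8454) → (52.5254,15.9284) (closed)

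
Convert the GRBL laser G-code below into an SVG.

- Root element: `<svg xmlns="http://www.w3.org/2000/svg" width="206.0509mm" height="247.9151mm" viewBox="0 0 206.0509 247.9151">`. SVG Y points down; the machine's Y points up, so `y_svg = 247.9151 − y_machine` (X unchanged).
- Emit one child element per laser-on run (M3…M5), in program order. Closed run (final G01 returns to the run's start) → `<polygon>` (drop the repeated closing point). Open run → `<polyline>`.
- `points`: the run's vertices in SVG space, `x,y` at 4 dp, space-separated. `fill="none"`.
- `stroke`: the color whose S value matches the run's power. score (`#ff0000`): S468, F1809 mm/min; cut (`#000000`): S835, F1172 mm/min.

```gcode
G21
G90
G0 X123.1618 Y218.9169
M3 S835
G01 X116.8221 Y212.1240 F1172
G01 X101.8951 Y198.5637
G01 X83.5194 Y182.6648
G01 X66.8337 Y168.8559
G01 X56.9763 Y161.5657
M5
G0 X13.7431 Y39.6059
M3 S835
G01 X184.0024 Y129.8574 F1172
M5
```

<svg xmlns="http://www.w3.org/2000/svg" width="206.0509mm" height="247.9151mm" viewBox="0 0 206.0509 247.9151">
  <polyline points="123.1618,28.9982 116.8221,35.7911 101.8951,49.3514 83.5194,65.2503 66.8337,79.0592 56.9763,86.3494" fill="none" stroke="#000000"/>
  <polyline points="13.7431,208.3092 184.0024,118.0577" fill="none" stroke="#000000"/>
</svg>

Each laser-on run becomes one SVG element. Flip Y back into SVG space with y_svg = 247.9151 − y_machine. Every run uses S835, so all elements get stroke `#000000` (cut).

Run 1: The run is open, so emit a `<polyline>` with points (Y-flipped): 123.1618,28.9982 116.8221,35.7911 101.8951,49.3514 83.5194,65.2503 66.8337,79.0592 56.9763,86.3494.

Run 2: The run is open, so emit a `<polyline>` with points (Y-flipped): 13.7431,208.3092 184.0024,118.0577.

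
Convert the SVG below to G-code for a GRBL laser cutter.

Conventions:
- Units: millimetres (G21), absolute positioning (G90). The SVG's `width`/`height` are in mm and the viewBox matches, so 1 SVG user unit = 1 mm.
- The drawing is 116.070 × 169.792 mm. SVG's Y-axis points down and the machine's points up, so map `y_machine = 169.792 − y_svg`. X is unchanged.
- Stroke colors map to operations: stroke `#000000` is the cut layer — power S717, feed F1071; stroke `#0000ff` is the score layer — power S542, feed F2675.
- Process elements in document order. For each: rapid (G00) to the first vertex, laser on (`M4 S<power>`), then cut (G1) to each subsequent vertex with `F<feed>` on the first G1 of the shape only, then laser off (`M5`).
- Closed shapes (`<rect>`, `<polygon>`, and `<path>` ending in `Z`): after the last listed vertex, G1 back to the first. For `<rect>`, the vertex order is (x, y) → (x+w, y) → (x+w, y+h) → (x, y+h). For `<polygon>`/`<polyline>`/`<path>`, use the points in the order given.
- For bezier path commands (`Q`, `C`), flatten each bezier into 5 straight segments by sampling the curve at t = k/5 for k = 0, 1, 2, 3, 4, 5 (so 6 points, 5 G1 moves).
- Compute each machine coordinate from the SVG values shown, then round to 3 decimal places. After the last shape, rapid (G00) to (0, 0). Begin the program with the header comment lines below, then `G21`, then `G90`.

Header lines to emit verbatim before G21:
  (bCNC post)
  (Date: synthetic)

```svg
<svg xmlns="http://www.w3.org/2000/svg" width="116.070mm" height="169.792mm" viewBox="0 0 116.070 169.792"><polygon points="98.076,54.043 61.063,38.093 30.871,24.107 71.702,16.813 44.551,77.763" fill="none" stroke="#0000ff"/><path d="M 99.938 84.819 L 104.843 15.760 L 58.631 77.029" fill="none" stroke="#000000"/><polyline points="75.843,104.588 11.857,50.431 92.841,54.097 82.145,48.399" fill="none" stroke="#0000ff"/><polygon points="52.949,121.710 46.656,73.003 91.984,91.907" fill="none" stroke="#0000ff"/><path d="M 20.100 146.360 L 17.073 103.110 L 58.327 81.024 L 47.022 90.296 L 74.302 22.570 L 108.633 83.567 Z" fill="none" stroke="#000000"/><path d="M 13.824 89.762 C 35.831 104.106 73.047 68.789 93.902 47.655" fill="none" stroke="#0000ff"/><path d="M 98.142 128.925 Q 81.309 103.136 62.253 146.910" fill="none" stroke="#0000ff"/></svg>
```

viewBox `0 0 116.070 169.792` with mm width/height → 1 unit = 1 mm. Flip: y_m = 169.792 − y_svg.

**Shape 1** — `<polygon>` closed polygon, stroke `#0000ff` → score (S542, F2675). Machine vertices: (98.076,115.749) → (61.063,131.699) → (30.871,145.685) → (71.702,152.979) → (44.551,92.029) → (98.076,115.749). Closed: final G1 returns to the first vertex.

**Shape 2** — `<path>` open polyline, stroke `#000000` → cut (S717, F1071). Machine vertices: (99.938,84.973) → (104.843,154.032) → (58.631,92.763). Open path.

**Shape 3** — `<polyline>` open polyline, stroke `#0000ff` → score (S542, F2675). Machine vertices: (75.843,65.204) → (11.857,119.361) → (92.841,115.695) → (82.145,121.393). Open path.

**Shape 4** — `<polygon>` regular polygon, stroke `#0000ff` → score (S542, F2675). Machine vertices: (52.949,48.082) → (46.656,96.789) → (91.984,77.885) → (52.949,48.082). Closed: final G1 returns to the first vertex.

**Shape 5** — `<path>` closed polygon, stroke `#000000` → cut (S717, F1071). Machine vertices: (20.100,23.432) → (17.073,66.682) → (58.327,88.768) → (47.022,79.496) → (74.302,147.222) → (108.633,86.225) → (20.100,23.432). Closed: final G1 returns to the first vertex.

**Shape 6** — `<path>` cubic bezier, stroke `#0000ff` → score (S542, F2675). Control points (SVG): P0=(13.824,89.762), P1=(35.831,104.106), P2=(73.047,68.789), P3=(93.902,47.655); sampled at t=k/5. Machine vertices: (13.824,80.030) → (28.601,76.872) → (45.512,82.568) → (63.043,94.054) → (79.678,108.265) → (93.902,122.137). Open path.

**Shape 7** — `<path>` quadratic bezier, stroke `#0000ff` → score (S542, F2675). Control points (SVG): P0=(98.142,128.925), P1=(81.309,103.136), P2=(62.253,146.910); sampled at t=k/5. Machine vertices: (98.142,40.867) → (91.320,48.400) → (84.320,50.368) → (77.142,46.771) → (69.786,37.609) → (62.253,22.882). Open path.

(bCNC post)
(Date: synthetic)
G21
G90
G00 X98.076 Y115.749
M4 S542
G1 X61.063 Y131.699 F2675
G1 X30.871 Y145.685
G1 X71.702 Y152.979
G1 X44.551 Y92.029
G1 X98.076 Y115.749
M5
G00 X99.938 Y84.973
M4 S717
G1 X104.843 Y154.032 F1071
G1 X58.631 Y92.763
M5
G00 X75.843 Y65.204
M4 S542
G1 X11.857 Y119.361 F2675
G1 X92.841 Y115.695
G1 X82.145 Y121.393
M5
G00 X52.949 Y48.082
M4 S542
G1 X46.656 Y96.789 F2675
G1 X91.984 Y77.885
G1 X52.949 Y48.082
M5
G00 X20.100 Y23.432
M4 S717
G1 X17.073 Y66.682 F1071
G1 X58.327 Y88.768
G1 X47.022 Y79.496
G1 X74.302 Y147.222
G1 X108.633 Y86.225
G1 X20.100 Y23.432
M5
G00 X13.824 Y80.030
M4 S542
G1 X28.601 Y76.872 F2675
G1 X45.512 Y82.568
G1 X63.043 Y94.054
G1 X79.678 Y108.265
G1 X93.902 Y122.137
M5
G00 X98.142 Y40.867
M4 S542
G1 X91.320 Y48.400 F2675
G1 X84.320 Y50.368
G1 X77.142 Y46.771
G1 X69.786 Y37.609
G1 X62.253 Y22.882
M5
G00 X0.000 Y0.000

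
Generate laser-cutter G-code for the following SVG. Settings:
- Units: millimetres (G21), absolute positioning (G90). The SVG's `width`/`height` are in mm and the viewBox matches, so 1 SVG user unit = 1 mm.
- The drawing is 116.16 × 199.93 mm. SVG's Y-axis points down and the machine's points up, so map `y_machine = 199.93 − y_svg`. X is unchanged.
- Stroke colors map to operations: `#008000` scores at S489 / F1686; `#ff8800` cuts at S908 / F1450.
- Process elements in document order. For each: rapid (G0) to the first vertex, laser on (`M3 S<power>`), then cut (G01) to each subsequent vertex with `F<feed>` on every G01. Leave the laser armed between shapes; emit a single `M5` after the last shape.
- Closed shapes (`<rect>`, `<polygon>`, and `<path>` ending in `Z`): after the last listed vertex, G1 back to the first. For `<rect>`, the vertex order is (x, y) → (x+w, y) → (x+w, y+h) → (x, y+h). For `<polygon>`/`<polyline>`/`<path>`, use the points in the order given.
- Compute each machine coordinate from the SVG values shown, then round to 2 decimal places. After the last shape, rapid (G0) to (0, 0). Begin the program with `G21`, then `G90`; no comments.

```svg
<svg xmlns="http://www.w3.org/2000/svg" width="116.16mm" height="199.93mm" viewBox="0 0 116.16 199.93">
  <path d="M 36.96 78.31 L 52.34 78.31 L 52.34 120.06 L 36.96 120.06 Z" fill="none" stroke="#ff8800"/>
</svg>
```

G21
G90
G0 X36.96 Y121.62
M3 S908
G01 X52.34 Y121.62 F1450
G01 X52.34 Y79.87 F1450
G01 X36.96 Y79.87 F1450
G01 X36.96 Y121.62 F1450
M5
G0 X0.00 Y0.00

viewBox `0 0 116.16 199.93` with mm width/height → 1 unit = 1 mm. Flip: y_m = 199.93 − y_svg.

**Shape 1** — `<path>` rectangle, stroke `#ff8800` → cut (S908, F1450). Machine vertices: (36.96,121.62) → (52.34,121.62) → (52.34,79.87) → (36.96,79.87) → (36.96,121.62). Closed: final G1 returns to the first vertex.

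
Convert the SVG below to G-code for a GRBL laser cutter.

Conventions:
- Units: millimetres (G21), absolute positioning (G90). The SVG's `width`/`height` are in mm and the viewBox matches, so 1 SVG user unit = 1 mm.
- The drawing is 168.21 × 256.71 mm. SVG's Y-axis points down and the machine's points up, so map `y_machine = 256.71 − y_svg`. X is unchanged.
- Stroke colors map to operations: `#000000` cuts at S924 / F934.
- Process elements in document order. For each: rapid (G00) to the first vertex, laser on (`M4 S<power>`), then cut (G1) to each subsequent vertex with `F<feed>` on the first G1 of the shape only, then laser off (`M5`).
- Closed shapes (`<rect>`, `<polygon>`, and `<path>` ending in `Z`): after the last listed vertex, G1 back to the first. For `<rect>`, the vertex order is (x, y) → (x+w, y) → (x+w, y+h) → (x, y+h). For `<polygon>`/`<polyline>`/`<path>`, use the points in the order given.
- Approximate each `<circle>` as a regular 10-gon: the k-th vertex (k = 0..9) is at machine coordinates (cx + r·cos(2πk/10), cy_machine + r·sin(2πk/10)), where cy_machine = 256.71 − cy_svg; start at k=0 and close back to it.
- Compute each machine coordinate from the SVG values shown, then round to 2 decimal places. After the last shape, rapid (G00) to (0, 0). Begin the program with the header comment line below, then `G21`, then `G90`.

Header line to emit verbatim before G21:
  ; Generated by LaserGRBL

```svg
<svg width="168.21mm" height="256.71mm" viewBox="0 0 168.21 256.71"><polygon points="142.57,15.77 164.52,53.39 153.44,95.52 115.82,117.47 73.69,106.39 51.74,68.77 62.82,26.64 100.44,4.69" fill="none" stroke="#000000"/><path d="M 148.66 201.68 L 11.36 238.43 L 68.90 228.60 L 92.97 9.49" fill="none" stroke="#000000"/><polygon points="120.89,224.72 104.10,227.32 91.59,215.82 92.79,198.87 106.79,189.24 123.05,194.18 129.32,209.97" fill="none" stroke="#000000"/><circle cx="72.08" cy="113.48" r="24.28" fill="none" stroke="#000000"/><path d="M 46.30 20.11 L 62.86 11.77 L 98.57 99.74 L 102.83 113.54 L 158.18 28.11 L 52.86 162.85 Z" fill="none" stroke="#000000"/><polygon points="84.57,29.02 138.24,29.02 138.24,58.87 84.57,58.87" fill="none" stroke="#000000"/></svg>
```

1 u = 1 mm; y_m = 256.71 − y.

[1] `<polygon>` regular polygon, #000000→cut S924 F934: (142.57,240.94) → (164.52,203.32) → (153.44,161.19) → (115.82,139.24) → (73.69,150.32) → (51.74,187.94) → (62.82,230.07) → (100.44,252.02) → (142.57,240.94) (closed)

[2] `<path>` open polyline, #000000→cut S924 F934: (148.66,55.03) → (11.36,18.28) → (68.90,28.11) → (92.97,247.22)

[3] `<polygon>` regular polygon, #000000→cut S924 F934: (120.89,31.99) → (104.10,29.39) → (91.59,40.89) → (92.79,57.84) → (106.79,67.47) → (123.05,62.53) → (129.32,46.74) → (120.89,31.99) (closed)

[4] `<circle>` circle, #000000→cut S924 F934: (96.36,143.23) → (91.72,157.50) → (79.58,166.32) → (64.58,166.32) → (52.44,157.50) → (47.80,143.23) → (52.44,128.96) → (64.58,120.14) → (79.58,120.14) → (91.72,128.96) → (96.36,143.23) (closed)

[5] `<path>` closed polygon, #000000→cut S924 F934: (46.30,236.60) → (62.86,244.94) → (98.57,156.97) → (102.83,143.17) → (158.18,228.60) → (52.86,93.86) → (46.30,236.60) (closed)

[6] `<polygon>` rectangle, #000000→cut S924 F934: (84.57,227.69) → (138.24,227.69) → (138.24,197.84) → (84.57,197.84) → (84.57,227.69) (closed)

; Generated by LaserGRBL
G21
G90
G00 X142.57 Y240.94
M4 S924
G1 X164.52 Y203.32 F934
G1 X153.44 Y161.19
G1 X115.82 Y139.24
G1 X73.69 Y150.32
G1 X51.74 Y187.94
G1 X62.82 Y230.07
G1 X100.44 Y252.02
G1 X142.57 Y240.94
M5
G00 X148.66 Y55.03
M4 S924
G1 X11.36 Y18.28 F934
G1 X68.90 Y28.11
G1 X92.97 Y247.22
M5
G00 X120.89 Y31.99
M4 S924
G1 X104.10 Y29.39 F934
G1 X91.59 Y40.89
G1 X92.79 Y57.84
G1 X106.79 Y67.47
G1 X123.05 Y62.53
G1 X129.32 Y46.74
G1 X120.89 Y31.99
M5
G00 X96.36 Y143.23
M4 S924
G1 X91.72 Y157.50 F934
G1 X79.58 Y166.32
G1 X64.58 Y166.32
G1 X52.44 Y157.50
G1 X47.80 Y143.23
G1 X52.44 Y128.96
G1 X64.58 Y120.14
G1 X79.58 Y120.14
G1 X91.72 Y128.96
G1 X96.36 Y143.23
M5
G00 X46.30 Y236.60
M4 S924
G1 X62.86 Y244.94 F934
G1 X98.57 Y156.97
G1 X102.83 Y143.17
G1 X158.18 Y228.60
G1 X52.86 Y93.86
G1 X46.30 Y236.60
M5
G00 X84.57 Y227.69
M4 S924
G1 X138.24 Y227.69 F934
G1 X138.24 Y197.84
G1 X84.57 Y197.84
G1 X84.57 Y227.69
M5
G00 X0.00 Y0.00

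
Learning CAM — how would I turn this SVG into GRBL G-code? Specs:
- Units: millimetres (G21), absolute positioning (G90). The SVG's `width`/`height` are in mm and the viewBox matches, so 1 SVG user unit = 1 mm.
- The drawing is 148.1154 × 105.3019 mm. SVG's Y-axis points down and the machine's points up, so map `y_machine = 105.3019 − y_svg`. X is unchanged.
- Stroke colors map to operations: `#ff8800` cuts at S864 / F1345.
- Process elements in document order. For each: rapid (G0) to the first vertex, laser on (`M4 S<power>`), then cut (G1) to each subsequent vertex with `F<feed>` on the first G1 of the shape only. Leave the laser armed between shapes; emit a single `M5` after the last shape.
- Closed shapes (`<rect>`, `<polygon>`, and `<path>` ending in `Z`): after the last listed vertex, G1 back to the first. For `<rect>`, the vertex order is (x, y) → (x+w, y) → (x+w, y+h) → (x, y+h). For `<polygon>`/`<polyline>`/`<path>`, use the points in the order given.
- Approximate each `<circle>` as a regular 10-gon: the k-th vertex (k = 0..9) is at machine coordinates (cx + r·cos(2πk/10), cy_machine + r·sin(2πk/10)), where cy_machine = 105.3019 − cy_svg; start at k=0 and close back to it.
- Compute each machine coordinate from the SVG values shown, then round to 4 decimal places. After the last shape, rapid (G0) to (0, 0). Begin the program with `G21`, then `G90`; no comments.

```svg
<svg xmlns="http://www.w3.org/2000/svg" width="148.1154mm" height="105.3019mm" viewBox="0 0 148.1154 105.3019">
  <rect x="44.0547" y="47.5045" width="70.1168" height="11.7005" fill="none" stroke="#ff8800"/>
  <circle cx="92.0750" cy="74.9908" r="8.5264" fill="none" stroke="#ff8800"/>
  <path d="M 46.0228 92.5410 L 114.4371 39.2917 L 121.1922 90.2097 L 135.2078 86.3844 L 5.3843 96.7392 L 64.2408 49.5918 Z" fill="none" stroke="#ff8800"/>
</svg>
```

1 u = 1 mm; y_m = 105.3019 − y.

[1] `<rect>` rectangle, #ff8800→cut S864 F1345: (44.0547,57.7974) → (114.1715,57.7974) → (114.1715,46.0969) → (44.0547,46.0969) → (44.0547,57.7974) (closed)

[2] `<circle>` circle, #ff8800→cut S864 F1345: (100.6014,30.3111) → (98.9730,35.3228) → (94.7098,38.4202) → (89.4402,38.4202) → (85.1770,35.3228) → (83.5486,30.3111) → (85.1770,25.2994) → (89.4402,22.2020) → (94.7098,22.2020) → (98.9730,25.2994) → (100.6014,30.3111) (closed)

[3] `<path>` closed polygon, #ff8800→cut S864 F1345: (46.0228,12.7609) → (114.4371,66.0102) → (121.1922,15.0922) → (135.2078,18.9175) → (5.3843,8.5627) → (64.2408,55.7101) → (46.0228,12.7609) (closed)

G21
G90
G0 X44.0547 Y57.7974
M4 S864
G1 X114.1715 Y57.7974 F1345
G1 X114.1715 Y46.0969
G1 X44.0547 Y46.0969
G1 X44.0547 Y57.7974
G0 X100.6014 Y30.3111
M4 S864
G1 X98.9730 Y35.3228 F1345
G1 X94.7098 Y38.4202
G1 X89.4402 Y38.4202
G1 X85.1770 Y35.3228
G1 X83.5486 Y30.3111
G1 X85.1770 Y25.2994
G1 X89.4402 Y22.2020
G1 X94.7098 Y22.2020
G1 X98.9730 Y25.2994
G1 X100.6014 Y30.3111
G0 X46.0228 Y12.7609
M4 S864
G1 X114.4371 Y66.0102 F1345
G1 X121.1922 Y15.0922
G1 X135.2078 Y18.9175
G1 X5.3843 Y8.5627
G1 X64.2408 Y55.7101
G1 X46.0228 Y12.7609
M5
G0 X0.0000 Y0.0000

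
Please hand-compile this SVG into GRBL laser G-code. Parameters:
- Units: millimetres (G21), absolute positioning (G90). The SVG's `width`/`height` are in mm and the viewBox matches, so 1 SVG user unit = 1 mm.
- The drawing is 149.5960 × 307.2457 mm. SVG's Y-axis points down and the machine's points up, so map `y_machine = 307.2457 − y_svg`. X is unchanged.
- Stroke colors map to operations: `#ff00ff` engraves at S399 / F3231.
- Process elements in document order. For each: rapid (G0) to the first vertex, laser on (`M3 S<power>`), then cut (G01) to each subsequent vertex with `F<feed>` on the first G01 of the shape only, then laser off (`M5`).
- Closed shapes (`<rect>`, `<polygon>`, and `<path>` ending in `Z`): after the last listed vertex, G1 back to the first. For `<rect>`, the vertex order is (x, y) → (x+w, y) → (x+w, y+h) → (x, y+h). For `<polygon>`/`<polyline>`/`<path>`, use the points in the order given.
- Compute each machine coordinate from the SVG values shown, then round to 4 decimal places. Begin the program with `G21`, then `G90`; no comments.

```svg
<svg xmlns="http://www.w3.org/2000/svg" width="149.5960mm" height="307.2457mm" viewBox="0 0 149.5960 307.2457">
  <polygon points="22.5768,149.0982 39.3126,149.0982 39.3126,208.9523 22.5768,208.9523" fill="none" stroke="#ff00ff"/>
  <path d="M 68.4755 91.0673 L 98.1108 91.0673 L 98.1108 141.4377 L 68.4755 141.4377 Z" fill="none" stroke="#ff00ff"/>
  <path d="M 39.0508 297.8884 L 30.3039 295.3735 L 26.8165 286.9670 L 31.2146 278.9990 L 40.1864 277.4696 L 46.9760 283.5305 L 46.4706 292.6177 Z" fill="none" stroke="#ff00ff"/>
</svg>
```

G21
G90
G0 X22.5768 Y158.1475
M3 S399
G01 X39.3126 Y158.1475 F3231
G01 X39.3126 Y98.2934
G01 X22.5768 Y98.2934
G01 X22.5768 Y158.1475
M5
G0 X68.4755 Y216.1784
M3 S399
G01 X98.1108 Y216.1784 F3231
G01 X98.1108 Y165.8080
G01 X68.4755 Y165.8080
G01 X68.4755 Y216.1784
M5
G0 X39.0508 Y9.3573
M3 S399
G01 X30.3039 Y11.8722 F3231
G01 X26.8165 Y20.2787
G01 X31.2146 Y28.2467
G01 X40.1864 Y29.7761
G01 X46.9760 Y23.7152
G01 X46.4706 Y14.6280
G01 X39.0508 Y9.3573
M5

viewBox `0 0 149.5960 307.2457` with mm width/height → 1 unit = 1 mm. Flip: y_m = 307.2457 − y_svg.

**Shape 1** — `<polygon>` rectangle, stroke `#ff00ff` → engrave (S399, F3231). Machine vertices: (22.5768,158.1475) → (39.3126,158.1475) → (39.3126,98.2934) → (22.5768,98.2934) → (22.5768,158.1475). Closed: final G1 returns to the first vertex.

**Shape 2** — `<path>` rectangle, stroke `#ff00ff` → engrave (S399, F3231). Machine vertices: (68.4755,216.1784) → (98.1108,216.1784) → (98.1108,165.8080) → (68.4755,165.8080) → (68.4755,216.1784). Closed: final G1 returns to the first vertex.

**Shape 3** — `<path>` regular polygon, stroke `#ff00ff` → engrave (S399, F3231). Machine vertices: (39.0508,9.3573) → (30.3039,11.8722) → (26.8165,20.2787) → (31.2146,28.2467) → (40.1864,29.7761) → (46.9760,23.7152) → (46.4706,14.6280) → (39.0508,9.3573). Closed: final G1 returns to the first vertex.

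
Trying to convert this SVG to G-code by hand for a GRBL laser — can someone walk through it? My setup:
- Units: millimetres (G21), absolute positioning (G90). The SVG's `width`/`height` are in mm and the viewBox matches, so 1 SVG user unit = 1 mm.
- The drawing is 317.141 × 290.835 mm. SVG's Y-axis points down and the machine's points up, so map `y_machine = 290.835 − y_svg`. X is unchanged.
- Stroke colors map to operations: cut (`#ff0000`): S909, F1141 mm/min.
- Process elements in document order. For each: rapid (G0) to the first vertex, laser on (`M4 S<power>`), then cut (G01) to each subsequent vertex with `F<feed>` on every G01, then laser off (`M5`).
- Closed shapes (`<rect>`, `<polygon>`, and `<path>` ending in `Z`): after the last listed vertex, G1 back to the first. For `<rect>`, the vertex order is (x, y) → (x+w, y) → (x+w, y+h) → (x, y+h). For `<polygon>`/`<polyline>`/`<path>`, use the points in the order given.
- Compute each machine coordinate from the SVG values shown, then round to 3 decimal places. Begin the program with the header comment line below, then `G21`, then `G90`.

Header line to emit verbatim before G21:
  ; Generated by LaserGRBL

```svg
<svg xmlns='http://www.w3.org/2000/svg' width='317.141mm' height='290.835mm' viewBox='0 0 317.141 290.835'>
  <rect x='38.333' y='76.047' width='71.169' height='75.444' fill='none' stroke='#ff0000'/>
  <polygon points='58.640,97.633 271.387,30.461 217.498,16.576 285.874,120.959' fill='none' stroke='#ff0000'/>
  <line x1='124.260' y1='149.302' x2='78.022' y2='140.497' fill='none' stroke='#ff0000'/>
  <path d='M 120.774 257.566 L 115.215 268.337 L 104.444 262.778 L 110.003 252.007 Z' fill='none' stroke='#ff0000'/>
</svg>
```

1 u = 1 mm; y_m = 290.835 − y.

[1] `<rect>` rectangle, #ff0000→cut S909 F1141: (38.333,214.788) → (109.502,214.788) → (109.502,139.344) → (38.333,139.344) → (38.333,214.788) (closed)

[2] `<polygon>` closed polygon, #ff0000→cut S909 F1141: (58.640,193.202) → (271.387,260.374) → (217.498,274.259) → (285.874,169.876) → (58.640,193.202) (closed)

[3] `<line>` line segment, #ff0000→cut S909 F1141: (124.260,141.533) → (78.022,150.338)

[4] `<path>` regular polygon, #ff0000→cut S909 F1141: (120.774,33.269) → (115.215,22.498) → (104.444,28.057) → (110.003,38.828) → (120.774,33.269) (closed)

; Generated by LaserGRBL
G21
G90
G0 X38.333 Y214.788
M4 S909
G01 X109.502 Y214.788 F1141
G01 X109.502 Y139.344 F1141
G01 X38.333 Y139.344 F1141
G01 X38.333 Y214.788 F1141
M5
G0 X58.640 Y193.202
M4 S909
G01 X271.387 Y260.374 F1141
G01 X217.498 Y274.259 F1141
G01 X285.874 Y169.876 F1141
G01 X58.640 Y193.202 F1141
M5
G0 X124.260 Y141.533
M4 S909
G01 X78.022 Y150.338 F1141
M5
G0 X120.774 Y33.269
M4 S909
G01 X115.215 Y22.498 F1141
G01 X104.444 Y28.057 F1141
G01 X110.003 Y38.828 F1141
G01 X120.774 Y33.269 F1141
M5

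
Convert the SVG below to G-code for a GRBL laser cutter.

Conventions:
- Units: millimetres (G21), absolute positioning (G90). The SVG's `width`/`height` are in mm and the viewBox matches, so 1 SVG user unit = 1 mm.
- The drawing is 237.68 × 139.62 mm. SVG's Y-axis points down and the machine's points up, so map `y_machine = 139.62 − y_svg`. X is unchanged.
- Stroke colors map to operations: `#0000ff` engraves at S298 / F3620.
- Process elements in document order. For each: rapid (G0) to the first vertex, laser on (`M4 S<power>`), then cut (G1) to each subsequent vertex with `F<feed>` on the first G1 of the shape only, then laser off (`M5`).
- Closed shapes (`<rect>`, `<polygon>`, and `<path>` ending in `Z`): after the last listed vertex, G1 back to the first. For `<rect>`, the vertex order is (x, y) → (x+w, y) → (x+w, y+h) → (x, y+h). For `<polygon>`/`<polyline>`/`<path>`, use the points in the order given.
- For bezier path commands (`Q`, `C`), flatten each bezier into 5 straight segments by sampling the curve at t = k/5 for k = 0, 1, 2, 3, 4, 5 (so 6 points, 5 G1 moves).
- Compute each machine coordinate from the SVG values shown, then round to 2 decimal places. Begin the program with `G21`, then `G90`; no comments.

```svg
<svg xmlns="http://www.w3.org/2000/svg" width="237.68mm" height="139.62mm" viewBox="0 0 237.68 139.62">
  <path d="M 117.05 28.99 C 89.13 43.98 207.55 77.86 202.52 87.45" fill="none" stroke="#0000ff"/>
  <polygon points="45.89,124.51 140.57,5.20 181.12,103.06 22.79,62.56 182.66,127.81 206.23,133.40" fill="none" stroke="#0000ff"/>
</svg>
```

G21
G90
G0 X117.05 Y110.63
M4 S298
G1 X115.70 Y99.71 F3620
G1 X136.52 Y86.34
G1 X166.57 Y72.57
G1 X192.88 Y60.49
G1 X202.52 Y52.17
M5
G0 X45.89 Y15.11
M4 S298
G1 X140.57 Y134.42 F3620
G1 X181.12 Y36.56
G1 X22.79 Y77.06
G1 X182.66 Y11.81
G1 X206.23 Y6.22
G1 X45.89 Y15.11
M5

viewBox `0 0 237.68 139.62` with mm width/height → 1 unit = 1 mm. Flip: y_m = 139.62 − y_svg.

**Shape 1** — `<path>` cubic bezier, stroke `#0000ff` → engrave (S298, F3620). Control points (SVG): P0=(117.05,28.99), P1=(89.13,43.98), P2=(207.55,77.86), P3=(202.52,87.45); sampled at t=k/5. Machine vertices: (117.05,110.63) → (115.70,99.71) → (136.52,86.34) → (166.57,72.57) → (192.88,60.49) → (202.52,52.17). Open path.

**Shape 2** — `<polygon>` closed polygon, stroke `#0000ff` → engrave (S298, F3620). Machine vertices: (45.89,15.11) → (140.57,134.42) → (181.12,36.56) → (22.79,77.06) → (182.66,11.81) → (206.23,6.22) → (45.89,15.11). Closed: final G1 returns to the first vertex.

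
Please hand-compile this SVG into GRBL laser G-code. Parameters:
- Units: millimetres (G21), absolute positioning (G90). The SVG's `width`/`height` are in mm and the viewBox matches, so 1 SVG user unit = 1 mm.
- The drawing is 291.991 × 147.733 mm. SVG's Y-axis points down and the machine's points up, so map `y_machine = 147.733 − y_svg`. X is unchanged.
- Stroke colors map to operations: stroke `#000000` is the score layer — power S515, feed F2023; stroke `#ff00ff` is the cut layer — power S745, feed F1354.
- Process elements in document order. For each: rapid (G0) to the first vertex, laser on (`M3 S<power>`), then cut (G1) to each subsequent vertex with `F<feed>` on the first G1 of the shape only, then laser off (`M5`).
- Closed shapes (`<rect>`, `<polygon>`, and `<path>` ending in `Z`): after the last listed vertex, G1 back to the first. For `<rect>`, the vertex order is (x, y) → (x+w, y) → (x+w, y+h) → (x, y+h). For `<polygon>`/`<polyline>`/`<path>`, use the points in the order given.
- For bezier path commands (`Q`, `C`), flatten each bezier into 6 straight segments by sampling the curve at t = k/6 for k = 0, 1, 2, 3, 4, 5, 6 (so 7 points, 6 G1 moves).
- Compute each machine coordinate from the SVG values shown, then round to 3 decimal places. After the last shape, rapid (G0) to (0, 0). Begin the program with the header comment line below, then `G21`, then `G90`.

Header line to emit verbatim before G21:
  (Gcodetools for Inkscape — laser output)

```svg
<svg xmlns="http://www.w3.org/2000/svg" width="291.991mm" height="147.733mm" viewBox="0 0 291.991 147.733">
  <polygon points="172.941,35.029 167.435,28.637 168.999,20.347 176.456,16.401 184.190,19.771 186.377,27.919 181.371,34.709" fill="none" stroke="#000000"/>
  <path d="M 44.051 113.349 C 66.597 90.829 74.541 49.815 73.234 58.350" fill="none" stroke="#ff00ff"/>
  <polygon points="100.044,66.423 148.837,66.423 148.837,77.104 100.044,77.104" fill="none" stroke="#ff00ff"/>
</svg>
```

1 u = 1 mm; y_m = 147.733 − y.

[1] `<polygon>` regular polygon, #000000→score S515 F2023: (172.941,112.704) → (167.435,119.096) → (168.999,127.386) → (176.456,131.332) → (184.190,127.962) → (186.377,119.814) → (181.371,113.024) → (172.941,112.704) (closed)

[2] `<path>` cubic bezier, #ff00ff→cut S745 F1354: (44.051,34.384) → (54.132,46.870) → (61.928,60.549) → (67.587,73.529) → (71.259,83.922) → (73.092,89.836) → (73.234,89.383)

[3] `<polygon>` rectangle, #ff00ff→cut S745 F1354: (100.044,81.310) → (148.837,81.310) → (148.837,70.629) → (100.044,70.629) → (100.044,81.310) (closed)

(Gcodetools for Inkscape — laser output)
G21
G90
G0 X172.941 Y112.704
M3 S515
G1 X167.435 Y119.096 F2023
G1 X168.999 Y127.386
G1 X176.456 Y131.332
G1 X184.190 Y127.962
G1 X186.377 Y119.814
G1 X181.371 Y113.024
G1 X172.941 Y112.704
M5
G0 X44.051 Y34.384
M3 S745
G1 X54.132 Y46.870 F1354
G1 X61.928 Y60.549
G1 X67.587 Y73.529
G1 X71.259 Y83.922
G1 X73.092 Y89.836
G1 X73.234 Y89.383
M5
G0 X100.044 Y81.310
M3 S745
G1 X148.837 Y81.310 F1354
G1 X148.837 Y70.629
G1 X100.044 Y70.629
G1 X100.044 Y81.310
M5
G0 X0.000 Y0.000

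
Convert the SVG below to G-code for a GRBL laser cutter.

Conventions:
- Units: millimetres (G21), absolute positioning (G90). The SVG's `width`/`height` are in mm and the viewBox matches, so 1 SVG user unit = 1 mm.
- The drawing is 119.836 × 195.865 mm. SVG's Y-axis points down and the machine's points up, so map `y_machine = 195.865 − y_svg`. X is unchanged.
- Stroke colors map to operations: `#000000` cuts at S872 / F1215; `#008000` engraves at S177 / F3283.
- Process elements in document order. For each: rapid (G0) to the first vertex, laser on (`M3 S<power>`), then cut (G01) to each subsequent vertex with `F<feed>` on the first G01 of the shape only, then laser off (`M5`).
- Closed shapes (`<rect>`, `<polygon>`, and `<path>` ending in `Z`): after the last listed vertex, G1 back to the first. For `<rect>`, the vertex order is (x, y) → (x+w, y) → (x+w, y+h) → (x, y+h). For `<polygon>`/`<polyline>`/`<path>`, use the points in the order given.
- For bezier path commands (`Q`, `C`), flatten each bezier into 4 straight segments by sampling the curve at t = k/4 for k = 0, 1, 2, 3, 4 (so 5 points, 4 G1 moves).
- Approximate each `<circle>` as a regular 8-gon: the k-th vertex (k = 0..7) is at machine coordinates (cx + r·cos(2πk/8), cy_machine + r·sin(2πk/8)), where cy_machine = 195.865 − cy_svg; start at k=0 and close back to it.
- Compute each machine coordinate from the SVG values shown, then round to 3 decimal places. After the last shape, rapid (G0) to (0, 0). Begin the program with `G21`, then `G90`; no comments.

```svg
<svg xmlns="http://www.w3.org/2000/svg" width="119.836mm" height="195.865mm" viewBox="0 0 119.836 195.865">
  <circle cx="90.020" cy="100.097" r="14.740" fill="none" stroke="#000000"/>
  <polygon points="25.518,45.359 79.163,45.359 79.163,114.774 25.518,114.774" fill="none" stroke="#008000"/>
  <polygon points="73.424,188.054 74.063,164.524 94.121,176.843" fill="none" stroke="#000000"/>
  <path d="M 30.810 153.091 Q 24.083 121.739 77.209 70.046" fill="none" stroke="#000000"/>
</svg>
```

G21
G90
G0 X104.760 Y95.768
M3 S872
G01 X100.443 Y106.191 F1215
G01 X90.020 Y110.508
G01 X79.597 Y106.191
G01 X75.280 Y95.768
G01 X79.597 Y85.345
G01 X90.020 Y81.028
G01 X100.443 Y85.345
G01 X104.760 Y95.768
M5
G0 X25.518 Y150.506
M3 S177
G01 X79.163 Y150.506 F3283
G01 X79.163 Y81.091
G01 X25.518 Y81.091
G01 X25.518 Y150.506
M5
G0 X73.424 Y7.811
M3 S872
G01 X74.063 Y31.341 F1215
G01 X94.121 Y19.022
G01 X73.424 Y7.811
M5
G0 X30.810 Y42.774
M3 S872
G01 X31.187 Y59.721 F1215
G01 X39.046 Y79.211
G01 X54.387 Y101.244
G01 X77.209 Y125.819
M5
G0 X0.000 Y0.000

viewBox `0 0 119.836 195.865` with mm width/height → 1 unit = 1 mm. Flip: y_m = 195.865 − y_svg.

**Shape 1** — `<circle>` circle, stroke `#000000` → cut (S872, F1215). Machine vertices: (104.760,95.768) → (100.443,106.191) → (90.020,110.508) → (79.597,106.191) → (75.280,95.768) → (79.597,85.345) → (90.020,81.028) → (100.443,85.345) → (104.760,95.768). Closed: final G1 returns to the first vertex.

**Shape 2** — `<polygon>` rectangle, stroke `#008000` → engrave (S177, F3283). Machine vertices: (25.518,150.506) → (79.163,150.506) → (79.163,81.091) → (25.518,81.091) → (25.518,150.506). Closed: final G1 returns to the first vertex.

**Shape 3** — `<polygon>` regular polygon, stroke `#000000` → cut (S872, F1215). Machine vertices: (73.424,7.811) → (74.063,31.341) → (94.121,19.022) → (73.424,7.811). Closed: final G1 returns to the first vertex.

**Shape 4** — `<path>` quadratic bezier, stroke `#000000` → cut (S872, F1215). Control points (SVG): P0=(30.810,153.091), P1=(24.083,121.739), P2=(77.209,70.046); sampled at t=k/4. Machine vertices: (30.810,42.774) → (31.187,59.721) → (39.046,79.211) → (54.387,101.244) → (77.209,125.819). Open path.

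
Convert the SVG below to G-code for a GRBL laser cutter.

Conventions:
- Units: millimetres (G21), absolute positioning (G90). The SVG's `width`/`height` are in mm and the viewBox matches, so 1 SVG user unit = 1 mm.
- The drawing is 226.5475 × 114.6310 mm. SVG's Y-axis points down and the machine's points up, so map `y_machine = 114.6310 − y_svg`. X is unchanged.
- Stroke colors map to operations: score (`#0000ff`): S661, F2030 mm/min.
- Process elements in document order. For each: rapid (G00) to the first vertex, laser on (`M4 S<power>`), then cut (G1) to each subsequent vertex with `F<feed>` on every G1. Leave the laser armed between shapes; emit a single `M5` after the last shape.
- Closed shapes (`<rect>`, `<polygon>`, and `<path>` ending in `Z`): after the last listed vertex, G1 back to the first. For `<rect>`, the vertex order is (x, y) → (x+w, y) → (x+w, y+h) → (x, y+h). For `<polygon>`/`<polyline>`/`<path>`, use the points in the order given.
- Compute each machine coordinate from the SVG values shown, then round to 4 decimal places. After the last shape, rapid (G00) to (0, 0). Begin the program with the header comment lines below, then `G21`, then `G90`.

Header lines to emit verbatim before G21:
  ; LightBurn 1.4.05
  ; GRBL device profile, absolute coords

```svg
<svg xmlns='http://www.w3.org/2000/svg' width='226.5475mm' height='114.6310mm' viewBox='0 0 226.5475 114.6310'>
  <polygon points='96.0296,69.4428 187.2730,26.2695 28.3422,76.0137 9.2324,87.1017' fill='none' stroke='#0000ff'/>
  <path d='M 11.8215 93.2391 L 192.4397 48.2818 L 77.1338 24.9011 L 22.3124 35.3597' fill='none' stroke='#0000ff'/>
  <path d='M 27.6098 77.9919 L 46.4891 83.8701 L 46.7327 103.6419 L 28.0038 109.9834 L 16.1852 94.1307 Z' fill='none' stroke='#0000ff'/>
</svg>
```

viewBox `0 0 226.5475 114.6310` with mm width/height → 1 unit = 1 mm. Flip: y_m = 114.6310 − y_svg.

**Shape 1** — `<polygon>` closed polygon, stroke `#0000ff` → score (S661, F2030). Machine vertices: (96.0296,45.1882) → (187.2730,88.3615) → (28.3422,38.6173) → (9.2324,27.5293) → (96.0296,45.1882). Closed: final G1 returns to the first vertex.

**Shape 2** — `<path>` open polyline, stroke `#0000ff` → score (S661, F2030). Machine vertices: (11.8215,21.3919) → (192.4397,66.3492) → (77.1338,89.7299) → (22.3124,79.2713). Open path.

**Shape 3** — `<path>` regular polygon, stroke `#0000ff` → score (S661, F2030). Machine vertices: (27.6098,36.6391) → (46.4891,30.7609) → (46.7327,10.9891) → (28.0038,4.6476) → (16.1852,20.5003) → (27.6098,36.6391). Closed: final G1 returns to the first vertex.

; LightBurn 1.4.05
; GRBL device profile, absolute coords
G21
G90
G00 X96.0296 Y45.1882
M4 S661
G1 X187.2730 Y88.3615 F2030
G1 X28.3422 Y38.6173 F2030
G1 X9.2324 Y27.5293 F2030
G1 X96.0296 Y45.1882 F2030
G00 X11.8215 Y21.3919
M4 S661
G1 X192.4397 Y66.3492 F2030
G1 X77.1338 Y89.7299 F2030
G1 X22.3124 Y79.2713 F2030
G00 X27.6098 Y36.6391
M4 S661
G1 X46.4891 Y30.7609 F2030
G1 X46.7327 Y10.9891 F2030
G1 X28.0038 Y4.6476 F2030
G1 X16.1852 Y20.5003 F2030
G1 X27.6098 Y36.6391 F2030
M5
G00 X0.0000 Y0.0000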